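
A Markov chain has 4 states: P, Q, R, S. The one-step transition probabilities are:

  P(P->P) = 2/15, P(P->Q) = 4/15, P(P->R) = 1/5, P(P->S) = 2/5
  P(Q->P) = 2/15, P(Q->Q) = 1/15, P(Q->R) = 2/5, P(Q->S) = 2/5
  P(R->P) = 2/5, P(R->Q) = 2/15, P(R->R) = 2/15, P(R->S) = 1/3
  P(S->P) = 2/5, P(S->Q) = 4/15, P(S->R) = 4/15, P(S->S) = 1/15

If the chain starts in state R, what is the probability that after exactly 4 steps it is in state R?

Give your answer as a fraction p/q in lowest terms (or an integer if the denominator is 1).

Answer: 4066/16875

Derivation:
Computing P^4 by repeated multiplication:
P^1 =
  P: [2/15, 4/15, 1/5, 2/5]
  Q: [2/15, 1/15, 2/5, 2/5]
  R: [2/5, 2/15, 2/15, 1/3]
  S: [2/5, 4/15, 4/15, 1/15]
P^2 =
  P: [22/75, 14/75, 4/15, 19/75]
  Q: [26/75, 1/5, 16/75, 6/25]
  R: [58/225, 2/9, 6/25, 7/25]
  S: [2/9, 8/45, 6/25, 9/25]
P^3 =
  P: [34/125, 218/1125, 266/1125, 67/225]
  Q: [286/1125, 223/1125, 272/1125, 344/1125]
  R: [34/125, 214/1125, 278/1125, 109/375]
  S: [22/75, 224/1125, 274/1125, 33/125]
P^4 =
  P: [4654/16875, 3314/16875, 1366/5625, 1603/5625]
  Q: [4714/16875, 3287/16875, 1372/5625, 1586/5625]
  R: [934/3375, 3302/16875, 4066/16875, 4837/16875]
  S: [4534/16875, 656/3375, 814/3375, 4991/16875]

(P^4)[R -> R] = 4066/16875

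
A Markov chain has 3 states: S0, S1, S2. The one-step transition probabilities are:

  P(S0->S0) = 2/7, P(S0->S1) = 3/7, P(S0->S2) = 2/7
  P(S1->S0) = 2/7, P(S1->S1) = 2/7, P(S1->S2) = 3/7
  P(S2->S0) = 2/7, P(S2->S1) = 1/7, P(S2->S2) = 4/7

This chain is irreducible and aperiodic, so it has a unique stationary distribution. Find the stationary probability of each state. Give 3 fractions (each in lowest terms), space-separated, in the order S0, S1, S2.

Answer: 2/7 11/42 19/42

Derivation:
The stationary distribution satisfies pi = pi * P, i.e.:
  pi_S0 = 2/7*pi_S0 + 2/7*pi_S1 + 2/7*pi_S2
  pi_S1 = 3/7*pi_S0 + 2/7*pi_S1 + 1/7*pi_S2
  pi_S2 = 2/7*pi_S0 + 3/7*pi_S1 + 4/7*pi_S2
with normalization: pi_S0 + pi_S1 + pi_S2 = 1.

Using the first 2 balance equations plus normalization, the linear system A*pi = b is:
  [-5/7, 2/7, 2/7] . pi = 0
  [3/7, -5/7, 1/7] . pi = 0
  [1, 1, 1] . pi = 1

Solving yields:
  pi_S0 = 2/7
  pi_S1 = 11/42
  pi_S2 = 19/42

Verification (pi * P):
  2/7*2/7 + 11/42*2/7 + 19/42*2/7 = 2/7 = pi_S0  (ok)
  2/7*3/7 + 11/42*2/7 + 19/42*1/7 = 11/42 = pi_S1  (ok)
  2/7*2/7 + 11/42*3/7 + 19/42*4/7 = 19/42 = pi_S2  (ok)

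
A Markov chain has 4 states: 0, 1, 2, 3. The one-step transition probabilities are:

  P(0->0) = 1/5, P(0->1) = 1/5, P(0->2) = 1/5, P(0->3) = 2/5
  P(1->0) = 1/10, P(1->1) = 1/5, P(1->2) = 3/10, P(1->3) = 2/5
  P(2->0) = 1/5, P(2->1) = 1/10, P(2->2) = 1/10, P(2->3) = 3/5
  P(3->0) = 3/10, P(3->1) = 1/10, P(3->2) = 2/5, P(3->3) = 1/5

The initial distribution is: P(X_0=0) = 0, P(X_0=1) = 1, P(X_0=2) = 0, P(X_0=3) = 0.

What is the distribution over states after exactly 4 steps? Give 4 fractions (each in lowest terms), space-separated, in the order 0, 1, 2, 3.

Answer: 2243/10000 17/125 2629/10000 471/1250

Derivation:
Propagating the distribution step by step (d_{t+1} = d_t * P):
d_0 = (0=0, 1=1, 2=0, 3=0)
  d_1[0] = 0*1/5 + 1*1/10 + 0*1/5 + 0*3/10 = 1/10
  d_1[1] = 0*1/5 + 1*1/5 + 0*1/10 + 0*1/10 = 1/5
  d_1[2] = 0*1/5 + 1*3/10 + 0*1/10 + 0*2/5 = 3/10
  d_1[3] = 0*2/5 + 1*2/5 + 0*3/5 + 0*1/5 = 2/5
d_1 = (0=1/10, 1=1/5, 2=3/10, 3=2/5)
  d_2[0] = 1/10*1/5 + 1/5*1/10 + 3/10*1/5 + 2/5*3/10 = 11/50
  d_2[1] = 1/10*1/5 + 1/5*1/5 + 3/10*1/10 + 2/5*1/10 = 13/100
  d_2[2] = 1/10*1/5 + 1/5*3/10 + 3/10*1/10 + 2/5*2/5 = 27/100
  d_2[3] = 1/10*2/5 + 1/5*2/5 + 3/10*3/5 + 2/5*1/5 = 19/50
d_2 = (0=11/50, 1=13/100, 2=27/100, 3=19/50)
  d_3[0] = 11/50*1/5 + 13/100*1/10 + 27/100*1/5 + 19/50*3/10 = 9/40
  d_3[1] = 11/50*1/5 + 13/100*1/5 + 27/100*1/10 + 19/50*1/10 = 27/200
  d_3[2] = 11/50*1/5 + 13/100*3/10 + 27/100*1/10 + 19/50*2/5 = 131/500
  d_3[3] = 11/50*2/5 + 13/100*2/5 + 27/100*3/5 + 19/50*1/5 = 189/500
d_3 = (0=9/40, 1=27/200, 2=131/500, 3=189/500)
  d_4[0] = 9/40*1/5 + 27/200*1/10 + 131/500*1/5 + 189/500*3/10 = 2243/10000
  d_4[1] = 9/40*1/5 + 27/200*1/5 + 131/500*1/10 + 189/500*1/10 = 17/125
  d_4[2] = 9/40*1/5 + 27/200*3/10 + 131/500*1/10 + 189/500*2/5 = 2629/10000
  d_4[3] = 9/40*2/5 + 27/200*2/5 + 131/500*3/5 + 189/500*1/5 = 471/1250
d_4 = (0=2243/10000, 1=17/125, 2=2629/10000, 3=471/1250)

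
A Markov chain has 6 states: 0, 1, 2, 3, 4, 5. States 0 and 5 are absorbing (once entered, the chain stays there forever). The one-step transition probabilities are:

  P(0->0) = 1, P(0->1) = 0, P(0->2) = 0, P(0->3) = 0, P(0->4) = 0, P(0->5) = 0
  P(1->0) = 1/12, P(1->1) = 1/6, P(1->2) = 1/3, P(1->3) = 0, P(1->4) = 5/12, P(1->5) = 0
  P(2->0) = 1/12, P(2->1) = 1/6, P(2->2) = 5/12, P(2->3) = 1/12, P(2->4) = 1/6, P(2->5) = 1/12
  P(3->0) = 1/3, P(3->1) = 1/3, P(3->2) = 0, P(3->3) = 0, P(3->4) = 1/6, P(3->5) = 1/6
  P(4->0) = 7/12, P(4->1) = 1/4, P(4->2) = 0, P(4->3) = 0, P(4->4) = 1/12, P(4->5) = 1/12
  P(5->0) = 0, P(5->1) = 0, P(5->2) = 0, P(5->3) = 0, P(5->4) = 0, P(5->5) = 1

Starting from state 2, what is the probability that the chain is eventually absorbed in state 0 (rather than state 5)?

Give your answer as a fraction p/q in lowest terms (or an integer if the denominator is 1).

Let a_i = P(absorbed in 0 | start in state i).
Boundary conditions: a_0 = 1, a_5 = 0.
For each transient state i, a_i = sum_j P(i->j) * a_j:
  a_1 = 1/12*a_0 + 1/6*a_1 + 1/3*a_2 + 0*a_3 + 5/12*a_4 + 0*a_5
  a_2 = 1/12*a_0 + 1/6*a_1 + 5/12*a_2 + 1/12*a_3 + 1/6*a_4 + 1/12*a_5
  a_3 = 1/3*a_0 + 1/3*a_1 + 0*a_2 + 0*a_3 + 1/6*a_4 + 1/6*a_5
  a_4 = 7/12*a_0 + 1/4*a_1 + 0*a_2 + 0*a_3 + 1/12*a_4 + 1/12*a_5

Substituting a_0 = 1 and a_5 = 0, rearrange to (I - Q) a = r where r[i] = P(i -> 0):
  [5/6, -1/3, 0, -5/12] . (a_1, a_2, a_3, a_4) = 1/12
  [-1/6, 7/12, -1/12, -1/6] . (a_1, a_2, a_3, a_4) = 1/12
  [-1/3, 0, 1, -1/6] . (a_1, a_2, a_3, a_4) = 1/3
  [-1/4, 0, 0, 11/12] . (a_1, a_2, a_3, a_4) = 7/12

Solving yields:
  a_1 = 1324/1609
  a_2 = 2353/3218
  a_3 = 2417/3218
  a_4 = 1385/1609

Starting state is 2, so the absorption probability is a_2 = 2353/3218.

Answer: 2353/3218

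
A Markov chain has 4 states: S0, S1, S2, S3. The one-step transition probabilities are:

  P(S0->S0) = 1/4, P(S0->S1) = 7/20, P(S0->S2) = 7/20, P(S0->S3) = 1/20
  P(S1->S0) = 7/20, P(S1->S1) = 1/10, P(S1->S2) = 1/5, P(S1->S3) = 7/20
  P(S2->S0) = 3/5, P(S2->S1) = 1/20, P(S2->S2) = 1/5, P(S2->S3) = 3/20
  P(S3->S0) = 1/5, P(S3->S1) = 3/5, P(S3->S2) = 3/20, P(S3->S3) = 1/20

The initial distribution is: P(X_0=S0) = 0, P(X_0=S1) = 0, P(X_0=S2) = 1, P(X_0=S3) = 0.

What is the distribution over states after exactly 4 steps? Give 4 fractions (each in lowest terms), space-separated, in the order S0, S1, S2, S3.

Answer: 55571/160000 21459/80000 7929/32000 10933/80000

Derivation:
Propagating the distribution step by step (d_{t+1} = d_t * P):
d_0 = (S0=0, S1=0, S2=1, S3=0)
  d_1[S0] = 0*1/4 + 0*7/20 + 1*3/5 + 0*1/5 = 3/5
  d_1[S1] = 0*7/20 + 0*1/10 + 1*1/20 + 0*3/5 = 1/20
  d_1[S2] = 0*7/20 + 0*1/5 + 1*1/5 + 0*3/20 = 1/5
  d_1[S3] = 0*1/20 + 0*7/20 + 1*3/20 + 0*1/20 = 3/20
d_1 = (S0=3/5, S1=1/20, S2=1/5, S3=3/20)
  d_2[S0] = 3/5*1/4 + 1/20*7/20 + 1/5*3/5 + 3/20*1/5 = 127/400
  d_2[S1] = 3/5*7/20 + 1/20*1/10 + 1/5*1/20 + 3/20*3/5 = 63/200
  d_2[S2] = 3/5*7/20 + 1/20*1/5 + 1/5*1/5 + 3/20*3/20 = 113/400
  d_2[S3] = 3/5*1/20 + 1/20*7/20 + 1/5*3/20 + 3/20*1/20 = 17/200
d_2 = (S0=127/400, S1=63/200, S2=113/400, S3=17/200)
  d_3[S0] = 127/400*1/4 + 63/200*7/20 + 113/400*3/5 + 17/200*1/5 = 3009/8000
  d_3[S1] = 127/400*7/20 + 63/200*1/10 + 113/400*1/20 + 17/200*3/5 = 831/4000
  d_3[S2] = 127/400*7/20 + 63/200*1/5 + 113/400*1/5 + 17/200*3/20 = 1947/8000
  d_3[S3] = 127/400*1/20 + 63/200*7/20 + 113/400*3/20 + 17/200*1/20 = 691/4000
d_3 = (S0=3009/8000, S1=831/4000, S2=1947/8000, S3=691/4000)
  d_4[S0] = 3009/8000*1/4 + 831/4000*7/20 + 1947/8000*3/5 + 691/4000*1/5 = 55571/160000
  d_4[S1] = 3009/8000*7/20 + 831/4000*1/10 + 1947/8000*1/20 + 691/4000*3/5 = 21459/80000
  d_4[S2] = 3009/8000*7/20 + 831/4000*1/5 + 1947/8000*1/5 + 691/4000*3/20 = 7929/32000
  d_4[S3] = 3009/8000*1/20 + 831/4000*7/20 + 1947/8000*3/20 + 691/4000*1/20 = 10933/80000
d_4 = (S0=55571/160000, S1=21459/80000, S2=7929/32000, S3=10933/80000)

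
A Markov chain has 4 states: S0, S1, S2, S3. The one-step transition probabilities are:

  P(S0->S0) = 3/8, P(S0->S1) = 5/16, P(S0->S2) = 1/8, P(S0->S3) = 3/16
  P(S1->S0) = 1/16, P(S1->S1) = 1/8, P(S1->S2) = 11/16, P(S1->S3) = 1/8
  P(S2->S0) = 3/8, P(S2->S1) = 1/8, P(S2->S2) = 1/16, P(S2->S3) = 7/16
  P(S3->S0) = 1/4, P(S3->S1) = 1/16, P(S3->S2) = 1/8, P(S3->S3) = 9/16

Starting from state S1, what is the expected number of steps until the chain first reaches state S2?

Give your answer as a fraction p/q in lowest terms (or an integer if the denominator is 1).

Let h_i = expected steps to first reach S2 from state i.
Boundary: h_S2 = 0.
First-step equations for the other states:
  h_S0 = 1 + 3/8*h_S0 + 5/16*h_S1 + 1/8*h_S2 + 3/16*h_S3
  h_S1 = 1 + 1/16*h_S0 + 1/8*h_S1 + 11/16*h_S2 + 1/8*h_S3
  h_S3 = 1 + 1/4*h_S0 + 1/16*h_S1 + 1/8*h_S2 + 9/16*h_S3

Substituting h_S2 = 0 and rearranging gives the linear system (I - Q) h = 1:
  [5/8, -5/16, -3/16] . (h_S0, h_S1, h_S3) = 1
  [-1/16, 7/8, -1/8] . (h_S0, h_S1, h_S3) = 1
  [-1/4, -1/16, 7/16] . (h_S0, h_S1, h_S3) = 1

Solving yields:
  h_S0 = 496/119
  h_S1 = 256/119
  h_S3 = 592/119

Starting state is S1, so the expected hitting time is h_S1 = 256/119.

Answer: 256/119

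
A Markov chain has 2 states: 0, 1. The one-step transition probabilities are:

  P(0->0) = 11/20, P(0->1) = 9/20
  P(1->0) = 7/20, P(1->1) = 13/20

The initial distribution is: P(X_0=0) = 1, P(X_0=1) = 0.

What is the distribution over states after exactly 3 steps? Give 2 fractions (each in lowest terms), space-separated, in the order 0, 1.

Propagating the distribution step by step (d_{t+1} = d_t * P):
d_0 = (0=1, 1=0)
  d_1[0] = 1*11/20 + 0*7/20 = 11/20
  d_1[1] = 1*9/20 + 0*13/20 = 9/20
d_1 = (0=11/20, 1=9/20)
  d_2[0] = 11/20*11/20 + 9/20*7/20 = 23/50
  d_2[1] = 11/20*9/20 + 9/20*13/20 = 27/50
d_2 = (0=23/50, 1=27/50)
  d_3[0] = 23/50*11/20 + 27/50*7/20 = 221/500
  d_3[1] = 23/50*9/20 + 27/50*13/20 = 279/500
d_3 = (0=221/500, 1=279/500)

Answer: 221/500 279/500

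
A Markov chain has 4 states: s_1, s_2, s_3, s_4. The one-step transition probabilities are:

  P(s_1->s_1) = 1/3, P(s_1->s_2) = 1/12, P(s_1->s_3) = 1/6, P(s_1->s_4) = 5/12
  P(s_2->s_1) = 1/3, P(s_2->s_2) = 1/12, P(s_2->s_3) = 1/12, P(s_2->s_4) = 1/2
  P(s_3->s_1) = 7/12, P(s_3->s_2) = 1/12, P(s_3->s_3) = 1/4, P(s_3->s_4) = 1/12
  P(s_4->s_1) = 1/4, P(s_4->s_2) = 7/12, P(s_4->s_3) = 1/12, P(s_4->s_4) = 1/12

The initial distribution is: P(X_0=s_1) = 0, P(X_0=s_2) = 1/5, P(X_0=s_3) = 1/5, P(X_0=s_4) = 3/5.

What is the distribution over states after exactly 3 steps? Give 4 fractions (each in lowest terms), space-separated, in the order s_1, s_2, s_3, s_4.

Propagating the distribution step by step (d_{t+1} = d_t * P):
d_0 = (s_1=0, s_2=1/5, s_3=1/5, s_4=3/5)
  d_1[s_1] = 0*1/3 + 1/5*1/3 + 1/5*7/12 + 3/5*1/4 = 1/3
  d_1[s_2] = 0*1/12 + 1/5*1/12 + 1/5*1/12 + 3/5*7/12 = 23/60
  d_1[s_3] = 0*1/6 + 1/5*1/12 + 1/5*1/4 + 3/5*1/12 = 7/60
  d_1[s_4] = 0*5/12 + 1/5*1/2 + 1/5*1/12 + 3/5*1/12 = 1/6
d_1 = (s_1=1/3, s_2=23/60, s_3=7/60, s_4=1/6)
  d_2[s_1] = 1/3*1/3 + 23/60*1/3 + 7/60*7/12 + 1/6*1/4 = 251/720
  d_2[s_2] = 1/3*1/12 + 23/60*1/12 + 7/60*1/12 + 1/6*7/12 = 1/6
  d_2[s_3] = 1/3*1/6 + 23/60*1/12 + 7/60*1/4 + 1/6*1/12 = 47/360
  d_2[s_4] = 1/3*5/12 + 23/60*1/2 + 7/60*1/12 + 1/6*1/12 = 17/48
d_2 = (s_1=251/720, s_2=1/6, s_3=47/360, s_4=17/48)
  d_3[s_1] = 251/720*1/3 + 1/6*1/3 + 47/360*7/12 + 17/48*1/4 = 323/960
  d_3[s_2] = 251/720*1/12 + 1/6*1/12 + 47/360*1/12 + 17/48*7/12 = 25/96
  d_3[s_3] = 251/720*1/6 + 1/6*1/12 + 47/360*1/4 + 17/48*1/12 = 1159/8640
  d_3[s_4] = 251/720*5/12 + 1/6*1/2 + 47/360*1/12 + 17/48*1/12 = 581/2160
d_3 = (s_1=323/960, s_2=25/96, s_3=1159/8640, s_4=581/2160)

Answer: 323/960 25/96 1159/8640 581/2160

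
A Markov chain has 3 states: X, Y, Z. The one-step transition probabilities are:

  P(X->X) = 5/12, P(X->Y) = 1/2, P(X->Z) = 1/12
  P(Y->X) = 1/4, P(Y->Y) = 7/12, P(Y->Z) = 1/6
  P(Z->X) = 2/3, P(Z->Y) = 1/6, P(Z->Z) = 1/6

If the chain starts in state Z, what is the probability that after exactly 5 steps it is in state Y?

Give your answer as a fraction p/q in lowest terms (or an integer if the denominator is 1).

Computing P^5 by repeated multiplication:
P^1 =
  X: [5/12, 1/2, 1/12]
  Y: [1/4, 7/12, 1/6]
  Z: [2/3, 1/6, 1/6]
P^2 =
  X: [17/48, 37/72, 19/144]
  Y: [13/36, 71/144, 7/48]
  Z: [31/72, 11/24, 1/9]
P^3 =
  X: [629/1728, 431/864, 79/576]
  Y: [641/1728, 851/1728, 59/432]
  Z: [53/144, 433/864, 113/864]
P^4 =
  X: [7627/20736, 5141/10368, 2827/20736]
  Y: [3823/10368, 3425/6912, 2815/20736]
  Z: [3793/10368, 5165/10368, 235/1728]
P^5 =
  X: [91597/248832, 2285/4608, 33845/248832]
  Y: [10175/27648, 123431/248832, 16913/124416]
  Z: [11435/31104, 61733/124416, 16943/124416]

(P^5)[Z -> Y] = 61733/124416

Answer: 61733/124416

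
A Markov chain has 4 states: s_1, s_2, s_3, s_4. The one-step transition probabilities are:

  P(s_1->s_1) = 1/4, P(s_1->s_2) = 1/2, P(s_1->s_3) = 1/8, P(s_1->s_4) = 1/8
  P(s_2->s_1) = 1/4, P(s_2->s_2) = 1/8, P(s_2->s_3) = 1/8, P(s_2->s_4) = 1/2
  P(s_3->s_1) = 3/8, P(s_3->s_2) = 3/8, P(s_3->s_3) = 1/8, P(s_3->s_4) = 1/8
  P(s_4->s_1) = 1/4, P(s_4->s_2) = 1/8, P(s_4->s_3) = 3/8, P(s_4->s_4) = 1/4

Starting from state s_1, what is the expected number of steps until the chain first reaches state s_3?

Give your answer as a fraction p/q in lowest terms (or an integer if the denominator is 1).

Let h_i = expected steps to first reach s_3 from state i.
Boundary: h_s_3 = 0.
First-step equations for the other states:
  h_s_1 = 1 + 1/4*h_s_1 + 1/2*h_s_2 + 1/8*h_s_3 + 1/8*h_s_4
  h_s_2 = 1 + 1/4*h_s_1 + 1/8*h_s_2 + 1/8*h_s_3 + 1/2*h_s_4
  h_s_4 = 1 + 1/4*h_s_1 + 1/8*h_s_2 + 3/8*h_s_3 + 1/4*h_s_4

Substituting h_s_3 = 0 and rearranging gives the linear system (I - Q) h = 1:
  [3/4, -1/2, -1/8] . (h_s_1, h_s_2, h_s_4) = 1
  [-1/4, 7/8, -1/2] . (h_s_1, h_s_2, h_s_4) = 1
  [-1/4, -1/8, 3/4] . (h_s_1, h_s_2, h_s_4) = 1

Solving yields:
  h_s_1 = 172/33
  h_s_2 = 160/33
  h_s_4 = 128/33

Starting state is s_1, so the expected hitting time is h_s_1 = 172/33.

Answer: 172/33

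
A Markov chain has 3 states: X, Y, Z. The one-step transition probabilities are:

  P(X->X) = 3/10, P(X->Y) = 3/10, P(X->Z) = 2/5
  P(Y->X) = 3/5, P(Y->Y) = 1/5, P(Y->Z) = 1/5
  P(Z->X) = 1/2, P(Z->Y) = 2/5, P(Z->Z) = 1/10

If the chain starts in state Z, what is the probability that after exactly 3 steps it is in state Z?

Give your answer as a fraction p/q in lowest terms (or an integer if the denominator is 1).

Computing P^3 by repeated multiplication:
P^1 =
  X: [3/10, 3/10, 2/5]
  Y: [3/5, 1/5, 1/5]
  Z: [1/2, 2/5, 1/10]
P^2 =
  X: [47/100, 31/100, 11/50]
  Y: [2/5, 3/10, 3/10]
  Z: [11/25, 27/100, 29/100]
P^3 =
  X: [437/1000, 291/1000, 34/125]
  Y: [9/20, 3/10, 1/4]
  Z: [439/1000, 151/500, 259/1000]

(P^3)[Z -> Z] = 259/1000

Answer: 259/1000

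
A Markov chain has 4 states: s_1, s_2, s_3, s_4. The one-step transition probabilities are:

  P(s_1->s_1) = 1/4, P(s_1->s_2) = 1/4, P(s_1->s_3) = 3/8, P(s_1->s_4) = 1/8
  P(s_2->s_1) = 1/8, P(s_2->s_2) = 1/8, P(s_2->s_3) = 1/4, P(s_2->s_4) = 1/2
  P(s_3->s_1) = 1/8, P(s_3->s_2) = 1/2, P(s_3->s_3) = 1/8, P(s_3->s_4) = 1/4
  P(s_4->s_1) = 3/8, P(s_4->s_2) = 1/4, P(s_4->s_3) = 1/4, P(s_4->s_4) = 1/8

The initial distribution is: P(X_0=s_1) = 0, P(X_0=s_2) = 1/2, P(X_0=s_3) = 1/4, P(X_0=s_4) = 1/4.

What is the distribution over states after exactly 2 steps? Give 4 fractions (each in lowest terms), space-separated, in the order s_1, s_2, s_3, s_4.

Propagating the distribution step by step (d_{t+1} = d_t * P):
d_0 = (s_1=0, s_2=1/2, s_3=1/4, s_4=1/4)
  d_1[s_1] = 0*1/4 + 1/2*1/8 + 1/4*1/8 + 1/4*3/8 = 3/16
  d_1[s_2] = 0*1/4 + 1/2*1/8 + 1/4*1/2 + 1/4*1/4 = 1/4
  d_1[s_3] = 0*3/8 + 1/2*1/4 + 1/4*1/8 + 1/4*1/4 = 7/32
  d_1[s_4] = 0*1/8 + 1/2*1/2 + 1/4*1/4 + 1/4*1/8 = 11/32
d_1 = (s_1=3/16, s_2=1/4, s_3=7/32, s_4=11/32)
  d_2[s_1] = 3/16*1/4 + 1/4*1/8 + 7/32*1/8 + 11/32*3/8 = 15/64
  d_2[s_2] = 3/16*1/4 + 1/4*1/8 + 7/32*1/2 + 11/32*1/4 = 35/128
  d_2[s_3] = 3/16*3/8 + 1/4*1/4 + 7/32*1/8 + 11/32*1/4 = 63/256
  d_2[s_4] = 3/16*1/8 + 1/4*1/2 + 7/32*1/4 + 11/32*1/8 = 63/256
d_2 = (s_1=15/64, s_2=35/128, s_3=63/256, s_4=63/256)

Answer: 15/64 35/128 63/256 63/256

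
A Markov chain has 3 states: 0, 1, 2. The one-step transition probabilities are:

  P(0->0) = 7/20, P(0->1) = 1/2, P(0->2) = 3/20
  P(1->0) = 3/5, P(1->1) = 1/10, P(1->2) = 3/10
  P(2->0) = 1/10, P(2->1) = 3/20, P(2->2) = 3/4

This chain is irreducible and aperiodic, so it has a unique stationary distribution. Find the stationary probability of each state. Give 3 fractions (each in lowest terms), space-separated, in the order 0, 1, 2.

Answer: 72/245 59/245 114/245

Derivation:
The stationary distribution satisfies pi = pi * P, i.e.:
  pi_0 = 7/20*pi_0 + 3/5*pi_1 + 1/10*pi_2
  pi_1 = 1/2*pi_0 + 1/10*pi_1 + 3/20*pi_2
  pi_2 = 3/20*pi_0 + 3/10*pi_1 + 3/4*pi_2
with normalization: pi_0 + pi_1 + pi_2 = 1.

Using the first 2 balance equations plus normalization, the linear system A*pi = b is:
  [-13/20, 3/5, 1/10] . pi = 0
  [1/2, -9/10, 3/20] . pi = 0
  [1, 1, 1] . pi = 1

Solving yields:
  pi_0 = 72/245
  pi_1 = 59/245
  pi_2 = 114/245

Verification (pi * P):
  72/245*7/20 + 59/245*3/5 + 114/245*1/10 = 72/245 = pi_0  (ok)
  72/245*1/2 + 59/245*1/10 + 114/245*3/20 = 59/245 = pi_1  (ok)
  72/245*3/20 + 59/245*3/10 + 114/245*3/4 = 114/245 = pi_2  (ok)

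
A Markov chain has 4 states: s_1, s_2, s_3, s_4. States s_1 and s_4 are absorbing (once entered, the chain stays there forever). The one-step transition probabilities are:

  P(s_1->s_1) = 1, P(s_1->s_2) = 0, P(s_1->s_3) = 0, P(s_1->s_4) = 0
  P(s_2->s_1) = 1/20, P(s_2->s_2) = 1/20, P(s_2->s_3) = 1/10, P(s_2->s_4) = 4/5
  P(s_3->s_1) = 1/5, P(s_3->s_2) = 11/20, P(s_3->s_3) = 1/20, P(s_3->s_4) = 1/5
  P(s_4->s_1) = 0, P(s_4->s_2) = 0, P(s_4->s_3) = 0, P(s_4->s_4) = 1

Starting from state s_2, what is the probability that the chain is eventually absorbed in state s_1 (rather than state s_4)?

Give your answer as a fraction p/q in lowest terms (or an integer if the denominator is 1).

Let a_i = P(absorbed in s_1 | start in state i).
Boundary conditions: a_s_1 = 1, a_s_4 = 0.
For each transient state i, a_i = sum_j P(i->j) * a_j:
  a_s_2 = 1/20*a_s_1 + 1/20*a_s_2 + 1/10*a_s_3 + 4/5*a_s_4
  a_s_3 = 1/5*a_s_1 + 11/20*a_s_2 + 1/20*a_s_3 + 1/5*a_s_4

Substituting a_s_1 = 1 and a_s_4 = 0, rearrange to (I - Q) a = r where r[i] = P(i -> s_1):
  [19/20, -1/10] . (a_s_2, a_s_3) = 1/20
  [-11/20, 19/20] . (a_s_2, a_s_3) = 1/5

Solving yields:
  a_s_2 = 9/113
  a_s_3 = 29/113

Starting state is s_2, so the absorption probability is a_s_2 = 9/113.

Answer: 9/113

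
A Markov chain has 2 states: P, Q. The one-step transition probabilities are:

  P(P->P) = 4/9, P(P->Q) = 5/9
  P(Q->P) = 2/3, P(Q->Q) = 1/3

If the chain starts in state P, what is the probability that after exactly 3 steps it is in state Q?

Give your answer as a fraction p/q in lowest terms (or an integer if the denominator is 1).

Computing P^3 by repeated multiplication:
P^1 =
  P: [4/9, 5/9]
  Q: [2/3, 1/3]
P^2 =
  P: [46/81, 35/81]
  Q: [14/27, 13/27]
P^3 =
  P: [394/729, 335/729]
  Q: [134/243, 109/243]

(P^3)[P -> Q] = 335/729

Answer: 335/729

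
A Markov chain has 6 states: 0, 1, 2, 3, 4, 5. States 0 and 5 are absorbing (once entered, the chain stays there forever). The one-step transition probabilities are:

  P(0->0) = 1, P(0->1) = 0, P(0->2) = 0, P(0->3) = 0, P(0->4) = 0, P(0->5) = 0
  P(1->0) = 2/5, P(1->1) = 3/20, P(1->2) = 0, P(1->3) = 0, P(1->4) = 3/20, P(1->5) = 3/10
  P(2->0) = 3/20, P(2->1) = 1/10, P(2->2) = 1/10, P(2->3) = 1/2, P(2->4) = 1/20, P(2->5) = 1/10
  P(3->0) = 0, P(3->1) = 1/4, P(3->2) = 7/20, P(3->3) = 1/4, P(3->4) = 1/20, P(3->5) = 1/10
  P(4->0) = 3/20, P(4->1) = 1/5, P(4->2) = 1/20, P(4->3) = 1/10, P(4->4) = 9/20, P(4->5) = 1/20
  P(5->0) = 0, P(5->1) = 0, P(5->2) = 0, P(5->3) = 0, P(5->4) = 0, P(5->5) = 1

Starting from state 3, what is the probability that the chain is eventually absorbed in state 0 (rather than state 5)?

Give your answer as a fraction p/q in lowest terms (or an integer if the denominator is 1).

Answer: 15910/32861

Derivation:
Let a_i = P(absorbed in 0 | start in state i).
Boundary conditions: a_0 = 1, a_5 = 0.
For each transient state i, a_i = sum_j P(i->j) * a_j:
  a_1 = 2/5*a_0 + 3/20*a_1 + 0*a_2 + 0*a_3 + 3/20*a_4 + 3/10*a_5
  a_2 = 3/20*a_0 + 1/10*a_1 + 1/10*a_2 + 1/2*a_3 + 1/20*a_4 + 1/10*a_5
  a_3 = 0*a_0 + 1/4*a_1 + 7/20*a_2 + 1/4*a_3 + 1/20*a_4 + 1/10*a_5
  a_4 = 3/20*a_0 + 1/5*a_1 + 1/20*a_2 + 1/10*a_3 + 9/20*a_4 + 1/20*a_5

Substituting a_0 = 1 and a_5 = 0, rearrange to (I - Q) a = r where r[i] = P(i -> 0):
  [17/20, 0, 0, -3/20] . (a_1, a_2, a_3, a_4) = 2/5
  [-1/10, 9/10, -1/2, -1/20] . (a_1, a_2, a_3, a_4) = 3/20
  [-1/4, -7/20, 3/4, -1/20] . (a_1, a_2, a_3, a_4) = 0
  [-1/5, -1/20, -1/10, 11/20] . (a_1, a_2, a_3, a_4) = 3/20

Solving yields:
  a_1 = 19061/32861
  a_2 = 17566/32861
  a_3 = 15910/32861
  a_4 = 1199/1933

Starting state is 3, so the absorption probability is a_3 = 15910/32861.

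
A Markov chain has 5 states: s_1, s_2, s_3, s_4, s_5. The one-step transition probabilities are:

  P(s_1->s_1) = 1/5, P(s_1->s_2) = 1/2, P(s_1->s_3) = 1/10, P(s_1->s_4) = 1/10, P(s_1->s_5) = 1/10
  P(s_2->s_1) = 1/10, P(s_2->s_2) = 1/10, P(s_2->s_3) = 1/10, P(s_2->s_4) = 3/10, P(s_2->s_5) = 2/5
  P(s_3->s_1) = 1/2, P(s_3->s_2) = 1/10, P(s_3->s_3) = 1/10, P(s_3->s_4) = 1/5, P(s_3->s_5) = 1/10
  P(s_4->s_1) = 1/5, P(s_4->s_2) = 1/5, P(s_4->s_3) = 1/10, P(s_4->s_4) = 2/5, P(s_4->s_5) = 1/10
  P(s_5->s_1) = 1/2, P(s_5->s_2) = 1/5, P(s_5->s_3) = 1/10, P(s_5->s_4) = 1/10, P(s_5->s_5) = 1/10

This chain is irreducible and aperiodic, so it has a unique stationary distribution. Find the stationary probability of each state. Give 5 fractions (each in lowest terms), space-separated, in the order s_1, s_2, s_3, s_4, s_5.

The stationary distribution satisfies pi = pi * P, i.e.:
  pi_s_1 = 1/5*pi_s_1 + 1/10*pi_s_2 + 1/2*pi_s_3 + 1/5*pi_s_4 + 1/2*pi_s_5
  pi_s_2 = 1/2*pi_s_1 + 1/10*pi_s_2 + 1/10*pi_s_3 + 1/5*pi_s_4 + 1/5*pi_s_5
  pi_s_3 = 1/10*pi_s_1 + 1/10*pi_s_2 + 1/10*pi_s_3 + 1/10*pi_s_4 + 1/10*pi_s_5
  pi_s_4 = 1/10*pi_s_1 + 3/10*pi_s_2 + 1/5*pi_s_3 + 2/5*pi_s_4 + 1/10*pi_s_5
  pi_s_5 = 1/10*pi_s_1 + 2/5*pi_s_2 + 1/10*pi_s_3 + 1/10*pi_s_4 + 1/10*pi_s_5
with normalization: pi_s_1 + pi_s_2 + pi_s_3 + pi_s_4 + pi_s_5 = 1.

Using the first 4 balance equations plus normalization, the linear system A*pi = b is:
  [-4/5, 1/10, 1/2, 1/5, 1/2] . pi = 0
  [1/2, -9/10, 1/10, 1/5, 1/5] . pi = 0
  [1/10, 1/10, -9/10, 1/10, 1/10] . pi = 0
  [1/10, 3/10, 1/5, -3/5, 1/10] . pi = 0
  [1, 1, 1, 1, 1] . pi = 1

Solving yields:
  pi_s_1 = 2841/11030
  pi_s_2 = 268/1103
  pi_s_3 = 1/10
  pi_s_4 = 2499/11030
  pi_s_5 = 1907/11030

Verification (pi * P):
  2841/11030*1/5 + 268/1103*1/10 + 1/10*1/2 + 2499/11030*1/5 + 1907/11030*1/2 = 2841/11030 = pi_s_1  (ok)
  2841/11030*1/2 + 268/1103*1/10 + 1/10*1/10 + 2499/11030*1/5 + 1907/11030*1/5 = 268/1103 = pi_s_2  (ok)
  2841/11030*1/10 + 268/1103*1/10 + 1/10*1/10 + 2499/11030*1/10 + 1907/11030*1/10 = 1/10 = pi_s_3  (ok)
  2841/11030*1/10 + 268/1103*3/10 + 1/10*1/5 + 2499/11030*2/5 + 1907/11030*1/10 = 2499/11030 = pi_s_4  (ok)
  2841/11030*1/10 + 268/1103*2/5 + 1/10*1/10 + 2499/11030*1/10 + 1907/11030*1/10 = 1907/11030 = pi_s_5  (ok)

Answer: 2841/11030 268/1103 1/10 2499/11030 1907/11030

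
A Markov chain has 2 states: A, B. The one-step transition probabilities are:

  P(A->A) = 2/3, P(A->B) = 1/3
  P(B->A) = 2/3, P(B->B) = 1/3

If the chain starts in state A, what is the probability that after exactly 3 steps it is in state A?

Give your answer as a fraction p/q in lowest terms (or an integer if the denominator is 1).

Computing P^3 by repeated multiplication:
P^1 =
  A: [2/3, 1/3]
  B: [2/3, 1/3]
P^2 =
  A: [2/3, 1/3]
  B: [2/3, 1/3]
P^3 =
  A: [2/3, 1/3]
  B: [2/3, 1/3]

(P^3)[A -> A] = 2/3

Answer: 2/3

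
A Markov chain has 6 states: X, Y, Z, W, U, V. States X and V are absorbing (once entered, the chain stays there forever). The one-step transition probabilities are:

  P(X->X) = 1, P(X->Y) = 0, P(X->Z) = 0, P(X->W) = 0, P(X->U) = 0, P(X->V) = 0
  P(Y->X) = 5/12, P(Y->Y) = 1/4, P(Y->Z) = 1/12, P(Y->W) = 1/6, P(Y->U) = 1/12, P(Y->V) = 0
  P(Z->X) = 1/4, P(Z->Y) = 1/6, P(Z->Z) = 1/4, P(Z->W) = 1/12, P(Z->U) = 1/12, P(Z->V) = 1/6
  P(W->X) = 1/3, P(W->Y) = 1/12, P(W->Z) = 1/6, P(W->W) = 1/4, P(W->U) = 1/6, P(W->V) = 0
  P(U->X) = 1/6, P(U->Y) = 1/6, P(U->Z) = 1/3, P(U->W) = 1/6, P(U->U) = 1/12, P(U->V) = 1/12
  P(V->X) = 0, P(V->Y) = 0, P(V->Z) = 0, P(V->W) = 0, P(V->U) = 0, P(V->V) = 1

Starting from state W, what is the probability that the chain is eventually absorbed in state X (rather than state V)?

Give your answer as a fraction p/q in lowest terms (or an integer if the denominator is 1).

Answer: 543/619

Derivation:
Let a_i = P(absorbed in X | start in state i).
Boundary conditions: a_X = 1, a_V = 0.
For each transient state i, a_i = sum_j P(i->j) * a_j:
  a_Y = 5/12*a_X + 1/4*a_Y + 1/12*a_Z + 1/6*a_W + 1/12*a_U + 0*a_V
  a_Z = 1/4*a_X + 1/6*a_Y + 1/4*a_Z + 1/12*a_W + 1/12*a_U + 1/6*a_V
  a_W = 1/3*a_X + 1/12*a_Y + 1/6*a_Z + 1/4*a_W + 1/6*a_U + 0*a_V
  a_U = 1/6*a_X + 1/6*a_Y + 1/3*a_Z + 1/6*a_W + 1/12*a_U + 1/12*a_V

Substituting a_X = 1 and a_V = 0, rearrange to (I - Q) a = r where r[i] = P(i -> X):
  [3/4, -1/12, -1/6, -1/12] . (a_Y, a_Z, a_W, a_U) = 5/12
  [-1/6, 3/4, -1/12, -1/12] . (a_Y, a_Z, a_W, a_U) = 1/4
  [-1/12, -1/6, 3/4, -1/6] . (a_Y, a_Z, a_W, a_U) = 1/3
  [-1/6, -1/3, -1/6, 11/12] . (a_Y, a_Z, a_W, a_U) = 1/6

Solving yields:
  a_Y = 567/619
  a_Z = 2228/3095
  a_W = 543/619
  a_U = 2382/3095

Starting state is W, so the absorption probability is a_W = 543/619.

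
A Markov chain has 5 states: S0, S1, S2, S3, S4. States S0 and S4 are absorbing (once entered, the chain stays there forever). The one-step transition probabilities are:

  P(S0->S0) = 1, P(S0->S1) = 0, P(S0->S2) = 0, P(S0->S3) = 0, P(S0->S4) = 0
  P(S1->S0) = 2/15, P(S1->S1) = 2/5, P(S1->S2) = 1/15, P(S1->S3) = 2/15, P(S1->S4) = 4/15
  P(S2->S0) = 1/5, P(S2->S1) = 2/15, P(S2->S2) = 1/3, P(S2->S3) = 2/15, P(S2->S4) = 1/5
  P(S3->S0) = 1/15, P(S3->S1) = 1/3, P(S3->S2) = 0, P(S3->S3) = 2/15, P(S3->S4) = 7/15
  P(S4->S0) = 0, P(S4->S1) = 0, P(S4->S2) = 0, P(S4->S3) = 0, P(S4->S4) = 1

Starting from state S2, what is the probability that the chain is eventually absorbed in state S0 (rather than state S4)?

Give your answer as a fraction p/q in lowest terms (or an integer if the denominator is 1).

Answer: 415/1034

Derivation:
Let a_i = P(absorbed in S0 | start in state i).
Boundary conditions: a_S0 = 1, a_S4 = 0.
For each transient state i, a_i = sum_j P(i->j) * a_j:
  a_S1 = 2/15*a_S0 + 2/5*a_S1 + 1/15*a_S2 + 2/15*a_S3 + 4/15*a_S4
  a_S2 = 1/5*a_S0 + 2/15*a_S1 + 1/3*a_S2 + 2/15*a_S3 + 1/5*a_S4
  a_S3 = 1/15*a_S0 + 1/3*a_S1 + 0*a_S2 + 2/15*a_S3 + 7/15*a_S4

Substituting a_S0 = 1 and a_S4 = 0, rearrange to (I - Q) a = r where r[i] = P(i -> S0):
  [3/5, -1/15, -2/15] . (a_S1, a_S2, a_S3) = 2/15
  [-2/15, 2/3, -2/15] . (a_S1, a_S2, a_S3) = 1/5
  [-1/3, 0, 13/15] . (a_S1, a_S2, a_S3) = 1/15

Solving yields:
  a_S1 = 321/1034
  a_S2 = 415/1034
  a_S3 = 203/1034

Starting state is S2, so the absorption probability is a_S2 = 415/1034.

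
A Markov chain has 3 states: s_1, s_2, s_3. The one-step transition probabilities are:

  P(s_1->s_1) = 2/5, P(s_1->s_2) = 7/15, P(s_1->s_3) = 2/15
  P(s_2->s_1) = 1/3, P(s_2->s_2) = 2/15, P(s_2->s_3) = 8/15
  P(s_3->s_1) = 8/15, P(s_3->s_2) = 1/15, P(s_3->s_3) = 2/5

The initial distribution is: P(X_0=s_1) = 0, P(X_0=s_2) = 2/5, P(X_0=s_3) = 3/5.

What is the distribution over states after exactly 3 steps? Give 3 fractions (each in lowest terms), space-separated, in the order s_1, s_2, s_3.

Propagating the distribution step by step (d_{t+1} = d_t * P):
d_0 = (s_1=0, s_2=2/5, s_3=3/5)
  d_1[s_1] = 0*2/5 + 2/5*1/3 + 3/5*8/15 = 34/75
  d_1[s_2] = 0*7/15 + 2/5*2/15 + 3/5*1/15 = 7/75
  d_1[s_3] = 0*2/15 + 2/5*8/15 + 3/5*2/5 = 34/75
d_1 = (s_1=34/75, s_2=7/75, s_3=34/75)
  d_2[s_1] = 34/75*2/5 + 7/75*1/3 + 34/75*8/15 = 511/1125
  d_2[s_2] = 34/75*7/15 + 7/75*2/15 + 34/75*1/15 = 286/1125
  d_2[s_3] = 34/75*2/15 + 7/75*8/15 + 34/75*2/5 = 328/1125
d_2 = (s_1=511/1125, s_2=286/1125, s_3=328/1125)
  d_3[s_1] = 511/1125*2/5 + 286/1125*1/3 + 328/1125*8/15 = 1424/3375
  d_3[s_2] = 511/1125*7/15 + 286/1125*2/15 + 328/1125*1/15 = 4477/16875
  d_3[s_3] = 511/1125*2/15 + 286/1125*8/15 + 328/1125*2/5 = 5278/16875
d_3 = (s_1=1424/3375, s_2=4477/16875, s_3=5278/16875)

Answer: 1424/3375 4477/16875 5278/16875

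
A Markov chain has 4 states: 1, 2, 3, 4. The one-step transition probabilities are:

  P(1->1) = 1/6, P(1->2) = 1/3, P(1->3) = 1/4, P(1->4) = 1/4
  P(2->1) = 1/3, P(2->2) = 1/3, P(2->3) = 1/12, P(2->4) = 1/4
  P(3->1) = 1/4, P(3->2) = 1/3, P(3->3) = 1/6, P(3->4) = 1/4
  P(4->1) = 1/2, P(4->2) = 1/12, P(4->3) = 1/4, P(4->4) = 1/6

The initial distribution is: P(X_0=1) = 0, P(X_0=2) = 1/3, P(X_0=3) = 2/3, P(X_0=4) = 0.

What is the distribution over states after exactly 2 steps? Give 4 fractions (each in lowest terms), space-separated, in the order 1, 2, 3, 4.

Answer: 137/432 13/48 79/432 11/48

Derivation:
Propagating the distribution step by step (d_{t+1} = d_t * P):
d_0 = (1=0, 2=1/3, 3=2/3, 4=0)
  d_1[1] = 0*1/6 + 1/3*1/3 + 2/3*1/4 + 0*1/2 = 5/18
  d_1[2] = 0*1/3 + 1/3*1/3 + 2/3*1/3 + 0*1/12 = 1/3
  d_1[3] = 0*1/4 + 1/3*1/12 + 2/3*1/6 + 0*1/4 = 5/36
  d_1[4] = 0*1/4 + 1/3*1/4 + 2/3*1/4 + 0*1/6 = 1/4
d_1 = (1=5/18, 2=1/3, 3=5/36, 4=1/4)
  d_2[1] = 5/18*1/6 + 1/3*1/3 + 5/36*1/4 + 1/4*1/2 = 137/432
  d_2[2] = 5/18*1/3 + 1/3*1/3 + 5/36*1/3 + 1/4*1/12 = 13/48
  d_2[3] = 5/18*1/4 + 1/3*1/12 + 5/36*1/6 + 1/4*1/4 = 79/432
  d_2[4] = 5/18*1/4 + 1/3*1/4 + 5/36*1/4 + 1/4*1/6 = 11/48
d_2 = (1=137/432, 2=13/48, 3=79/432, 4=11/48)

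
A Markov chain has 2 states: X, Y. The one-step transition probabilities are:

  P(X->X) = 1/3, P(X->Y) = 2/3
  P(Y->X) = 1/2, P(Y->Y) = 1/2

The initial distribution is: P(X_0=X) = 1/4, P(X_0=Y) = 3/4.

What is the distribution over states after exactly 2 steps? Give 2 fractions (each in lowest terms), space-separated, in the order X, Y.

Answer: 61/144 83/144

Derivation:
Propagating the distribution step by step (d_{t+1} = d_t * P):
d_0 = (X=1/4, Y=3/4)
  d_1[X] = 1/4*1/3 + 3/4*1/2 = 11/24
  d_1[Y] = 1/4*2/3 + 3/4*1/2 = 13/24
d_1 = (X=11/24, Y=13/24)
  d_2[X] = 11/24*1/3 + 13/24*1/2 = 61/144
  d_2[Y] = 11/24*2/3 + 13/24*1/2 = 83/144
d_2 = (X=61/144, Y=83/144)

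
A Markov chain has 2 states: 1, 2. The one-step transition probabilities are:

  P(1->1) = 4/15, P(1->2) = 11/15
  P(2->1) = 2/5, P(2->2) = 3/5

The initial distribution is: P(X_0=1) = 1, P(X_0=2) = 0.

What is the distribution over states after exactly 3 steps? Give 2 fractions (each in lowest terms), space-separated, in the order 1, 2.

Answer: 1186/3375 2189/3375

Derivation:
Propagating the distribution step by step (d_{t+1} = d_t * P):
d_0 = (1=1, 2=0)
  d_1[1] = 1*4/15 + 0*2/5 = 4/15
  d_1[2] = 1*11/15 + 0*3/5 = 11/15
d_1 = (1=4/15, 2=11/15)
  d_2[1] = 4/15*4/15 + 11/15*2/5 = 82/225
  d_2[2] = 4/15*11/15 + 11/15*3/5 = 143/225
d_2 = (1=82/225, 2=143/225)
  d_3[1] = 82/225*4/15 + 143/225*2/5 = 1186/3375
  d_3[2] = 82/225*11/15 + 143/225*3/5 = 2189/3375
d_3 = (1=1186/3375, 2=2189/3375)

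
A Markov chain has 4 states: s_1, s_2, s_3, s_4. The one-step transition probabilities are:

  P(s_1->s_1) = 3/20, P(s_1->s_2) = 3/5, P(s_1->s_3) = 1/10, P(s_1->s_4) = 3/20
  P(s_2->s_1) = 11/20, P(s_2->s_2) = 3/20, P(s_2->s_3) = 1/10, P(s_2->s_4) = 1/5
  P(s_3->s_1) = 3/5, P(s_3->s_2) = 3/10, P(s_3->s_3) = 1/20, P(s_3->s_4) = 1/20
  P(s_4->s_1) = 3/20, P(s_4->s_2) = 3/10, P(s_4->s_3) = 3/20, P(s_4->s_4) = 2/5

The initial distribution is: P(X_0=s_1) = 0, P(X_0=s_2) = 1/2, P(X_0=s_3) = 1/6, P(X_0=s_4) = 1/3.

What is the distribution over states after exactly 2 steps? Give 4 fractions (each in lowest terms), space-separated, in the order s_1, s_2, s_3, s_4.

Answer: 231/800 63/160 8/75 253/1200

Derivation:
Propagating the distribution step by step (d_{t+1} = d_t * P):
d_0 = (s_1=0, s_2=1/2, s_3=1/6, s_4=1/3)
  d_1[s_1] = 0*3/20 + 1/2*11/20 + 1/6*3/5 + 1/3*3/20 = 17/40
  d_1[s_2] = 0*3/5 + 1/2*3/20 + 1/6*3/10 + 1/3*3/10 = 9/40
  d_1[s_3] = 0*1/10 + 1/2*1/10 + 1/6*1/20 + 1/3*3/20 = 13/120
  d_1[s_4] = 0*3/20 + 1/2*1/5 + 1/6*1/20 + 1/3*2/5 = 29/120
d_1 = (s_1=17/40, s_2=9/40, s_3=13/120, s_4=29/120)
  d_2[s_1] = 17/40*3/20 + 9/40*11/20 + 13/120*3/5 + 29/120*3/20 = 231/800
  d_2[s_2] = 17/40*3/5 + 9/40*3/20 + 13/120*3/10 + 29/120*3/10 = 63/160
  d_2[s_3] = 17/40*1/10 + 9/40*1/10 + 13/120*1/20 + 29/120*3/20 = 8/75
  d_2[s_4] = 17/40*3/20 + 9/40*1/5 + 13/120*1/20 + 29/120*2/5 = 253/1200
d_2 = (s_1=231/800, s_2=63/160, s_3=8/75, s_4=253/1200)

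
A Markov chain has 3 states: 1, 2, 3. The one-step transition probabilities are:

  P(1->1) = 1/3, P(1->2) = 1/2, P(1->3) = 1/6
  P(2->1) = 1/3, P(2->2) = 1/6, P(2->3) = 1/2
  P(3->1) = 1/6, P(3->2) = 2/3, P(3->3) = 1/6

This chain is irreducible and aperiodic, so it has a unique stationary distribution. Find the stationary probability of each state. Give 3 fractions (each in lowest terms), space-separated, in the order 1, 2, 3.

Answer: 13/46 19/46 7/23

Derivation:
The stationary distribution satisfies pi = pi * P, i.e.:
  pi_1 = 1/3*pi_1 + 1/3*pi_2 + 1/6*pi_3
  pi_2 = 1/2*pi_1 + 1/6*pi_2 + 2/3*pi_3
  pi_3 = 1/6*pi_1 + 1/2*pi_2 + 1/6*pi_3
with normalization: pi_1 + pi_2 + pi_3 = 1.

Using the first 2 balance equations plus normalization, the linear system A*pi = b is:
  [-2/3, 1/3, 1/6] . pi = 0
  [1/2, -5/6, 2/3] . pi = 0
  [1, 1, 1] . pi = 1

Solving yields:
  pi_1 = 13/46
  pi_2 = 19/46
  pi_3 = 7/23

Verification (pi * P):
  13/46*1/3 + 19/46*1/3 + 7/23*1/6 = 13/46 = pi_1  (ok)
  13/46*1/2 + 19/46*1/6 + 7/23*2/3 = 19/46 = pi_2  (ok)
  13/46*1/6 + 19/46*1/2 + 7/23*1/6 = 7/23 = pi_3  (ok)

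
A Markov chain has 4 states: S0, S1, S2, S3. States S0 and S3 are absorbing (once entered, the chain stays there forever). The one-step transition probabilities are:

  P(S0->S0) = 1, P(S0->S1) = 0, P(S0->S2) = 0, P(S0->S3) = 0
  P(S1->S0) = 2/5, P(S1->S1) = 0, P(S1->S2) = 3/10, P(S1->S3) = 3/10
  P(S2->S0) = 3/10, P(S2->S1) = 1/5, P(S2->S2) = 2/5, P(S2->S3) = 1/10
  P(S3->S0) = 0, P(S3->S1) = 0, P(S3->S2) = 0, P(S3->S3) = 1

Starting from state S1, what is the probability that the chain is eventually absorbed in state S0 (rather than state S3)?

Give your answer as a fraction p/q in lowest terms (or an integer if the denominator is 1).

Let a_i = P(absorbed in S0 | start in state i).
Boundary conditions: a_S0 = 1, a_S3 = 0.
For each transient state i, a_i = sum_j P(i->j) * a_j:
  a_S1 = 2/5*a_S0 + 0*a_S1 + 3/10*a_S2 + 3/10*a_S3
  a_S2 = 3/10*a_S0 + 1/5*a_S1 + 2/5*a_S2 + 1/10*a_S3

Substituting a_S0 = 1 and a_S3 = 0, rearrange to (I - Q) a = r where r[i] = P(i -> S0):
  [1, -3/10] . (a_S1, a_S2) = 2/5
  [-1/5, 3/5] . (a_S1, a_S2) = 3/10

Solving yields:
  a_S1 = 11/18
  a_S2 = 19/27

Starting state is S1, so the absorption probability is a_S1 = 11/18.

Answer: 11/18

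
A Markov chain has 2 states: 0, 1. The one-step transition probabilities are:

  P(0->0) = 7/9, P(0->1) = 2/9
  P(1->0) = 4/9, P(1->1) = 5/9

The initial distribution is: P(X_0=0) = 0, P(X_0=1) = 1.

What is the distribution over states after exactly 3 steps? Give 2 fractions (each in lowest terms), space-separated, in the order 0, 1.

Answer: 52/81 29/81

Derivation:
Propagating the distribution step by step (d_{t+1} = d_t * P):
d_0 = (0=0, 1=1)
  d_1[0] = 0*7/9 + 1*4/9 = 4/9
  d_1[1] = 0*2/9 + 1*5/9 = 5/9
d_1 = (0=4/9, 1=5/9)
  d_2[0] = 4/9*7/9 + 5/9*4/9 = 16/27
  d_2[1] = 4/9*2/9 + 5/9*5/9 = 11/27
d_2 = (0=16/27, 1=11/27)
  d_3[0] = 16/27*7/9 + 11/27*4/9 = 52/81
  d_3[1] = 16/27*2/9 + 11/27*5/9 = 29/81
d_3 = (0=52/81, 1=29/81)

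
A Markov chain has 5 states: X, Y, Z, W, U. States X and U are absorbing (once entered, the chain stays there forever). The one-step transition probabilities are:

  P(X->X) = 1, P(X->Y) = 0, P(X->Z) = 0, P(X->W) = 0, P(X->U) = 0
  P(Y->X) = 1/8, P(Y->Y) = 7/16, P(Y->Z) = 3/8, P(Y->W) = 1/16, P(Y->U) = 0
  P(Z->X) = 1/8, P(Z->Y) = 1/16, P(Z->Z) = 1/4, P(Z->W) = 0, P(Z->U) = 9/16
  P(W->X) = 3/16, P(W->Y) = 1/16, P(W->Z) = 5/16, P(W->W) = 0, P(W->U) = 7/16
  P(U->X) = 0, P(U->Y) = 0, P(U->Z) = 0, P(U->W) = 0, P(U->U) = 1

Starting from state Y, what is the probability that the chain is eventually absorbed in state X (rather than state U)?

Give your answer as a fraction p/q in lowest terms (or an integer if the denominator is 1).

Answer: 622/1615

Derivation:
Let a_i = P(absorbed in X | start in state i).
Boundary conditions: a_X = 1, a_U = 0.
For each transient state i, a_i = sum_j P(i->j) * a_j:
  a_Y = 1/8*a_X + 7/16*a_Y + 3/8*a_Z + 1/16*a_W + 0*a_U
  a_Z = 1/8*a_X + 1/16*a_Y + 1/4*a_Z + 0*a_W + 9/16*a_U
  a_W = 3/16*a_X + 1/16*a_Y + 5/16*a_Z + 0*a_W + 7/16*a_U

Substituting a_X = 1 and a_U = 0, rearrange to (I - Q) a = r where r[i] = P(i -> X):
  [9/16, -3/8, -1/16] . (a_Y, a_Z, a_W) = 1/8
  [-1/16, 3/4, 0] . (a_Y, a_Z, a_W) = 1/8
  [-1/16, -5/16, 1] . (a_Y, a_Z, a_W) = 3/16

Solving yields:
  a_Y = 622/1615
  a_Z = 321/1615
  a_W = 26/95

Starting state is Y, so the absorption probability is a_Y = 622/1615.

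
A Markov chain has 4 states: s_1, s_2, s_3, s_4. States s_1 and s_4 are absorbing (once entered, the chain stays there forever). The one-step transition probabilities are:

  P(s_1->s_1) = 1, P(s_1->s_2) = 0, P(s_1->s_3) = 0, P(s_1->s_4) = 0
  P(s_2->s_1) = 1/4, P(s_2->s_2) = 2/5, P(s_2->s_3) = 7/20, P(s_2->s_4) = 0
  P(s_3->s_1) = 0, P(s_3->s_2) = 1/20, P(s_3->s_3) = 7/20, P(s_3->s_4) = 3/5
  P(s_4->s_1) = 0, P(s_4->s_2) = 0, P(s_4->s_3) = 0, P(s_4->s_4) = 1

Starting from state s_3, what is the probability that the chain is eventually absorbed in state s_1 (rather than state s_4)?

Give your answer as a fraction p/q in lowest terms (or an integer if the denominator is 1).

Let a_i = P(absorbed in s_1 | start in state i).
Boundary conditions: a_s_1 = 1, a_s_4 = 0.
For each transient state i, a_i = sum_j P(i->j) * a_j:
  a_s_2 = 1/4*a_s_1 + 2/5*a_s_2 + 7/20*a_s_3 + 0*a_s_4
  a_s_3 = 0*a_s_1 + 1/20*a_s_2 + 7/20*a_s_3 + 3/5*a_s_4

Substituting a_s_1 = 1 and a_s_4 = 0, rearrange to (I - Q) a = r where r[i] = P(i -> s_1):
  [3/5, -7/20] . (a_s_2, a_s_3) = 1/4
  [-1/20, 13/20] . (a_s_2, a_s_3) = 0

Solving yields:
  a_s_2 = 65/149
  a_s_3 = 5/149

Starting state is s_3, so the absorption probability is a_s_3 = 5/149.

Answer: 5/149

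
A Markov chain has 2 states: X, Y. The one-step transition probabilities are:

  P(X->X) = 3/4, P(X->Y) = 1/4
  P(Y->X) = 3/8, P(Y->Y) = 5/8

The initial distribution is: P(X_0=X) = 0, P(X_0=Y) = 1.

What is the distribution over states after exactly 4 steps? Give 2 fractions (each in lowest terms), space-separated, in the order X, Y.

Answer: 2409/4096 1687/4096

Derivation:
Propagating the distribution step by step (d_{t+1} = d_t * P):
d_0 = (X=0, Y=1)
  d_1[X] = 0*3/4 + 1*3/8 = 3/8
  d_1[Y] = 0*1/4 + 1*5/8 = 5/8
d_1 = (X=3/8, Y=5/8)
  d_2[X] = 3/8*3/4 + 5/8*3/8 = 33/64
  d_2[Y] = 3/8*1/4 + 5/8*5/8 = 31/64
d_2 = (X=33/64, Y=31/64)
  d_3[X] = 33/64*3/4 + 31/64*3/8 = 291/512
  d_3[Y] = 33/64*1/4 + 31/64*5/8 = 221/512
d_3 = (X=291/512, Y=221/512)
  d_4[X] = 291/512*3/4 + 221/512*3/8 = 2409/4096
  d_4[Y] = 291/512*1/4 + 221/512*5/8 = 1687/4096
d_4 = (X=2409/4096, Y=1687/4096)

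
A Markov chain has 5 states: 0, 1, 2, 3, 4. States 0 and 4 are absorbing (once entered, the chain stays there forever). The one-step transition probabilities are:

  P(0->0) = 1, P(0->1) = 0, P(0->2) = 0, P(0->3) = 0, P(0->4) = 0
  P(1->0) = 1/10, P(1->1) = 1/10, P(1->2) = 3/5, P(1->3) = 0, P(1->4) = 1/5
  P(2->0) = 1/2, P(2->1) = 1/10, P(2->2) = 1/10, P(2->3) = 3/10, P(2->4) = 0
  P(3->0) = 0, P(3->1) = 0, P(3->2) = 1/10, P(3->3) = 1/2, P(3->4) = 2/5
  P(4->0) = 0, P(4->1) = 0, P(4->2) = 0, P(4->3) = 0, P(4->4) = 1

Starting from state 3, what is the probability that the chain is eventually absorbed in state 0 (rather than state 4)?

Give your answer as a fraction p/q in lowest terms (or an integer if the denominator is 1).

Answer: 23/174

Derivation:
Let a_i = P(absorbed in 0 | start in state i).
Boundary conditions: a_0 = 1, a_4 = 0.
For each transient state i, a_i = sum_j P(i->j) * a_j:
  a_1 = 1/10*a_0 + 1/10*a_1 + 3/5*a_2 + 0*a_3 + 1/5*a_4
  a_2 = 1/2*a_0 + 1/10*a_1 + 1/10*a_2 + 3/10*a_3 + 0*a_4
  a_3 = 0*a_0 + 0*a_1 + 1/10*a_2 + 1/2*a_3 + 2/5*a_4

Substituting a_0 = 1 and a_4 = 0, rearrange to (I - Q) a = r where r[i] = P(i -> 0):
  [9/10, -3/5, 0] . (a_1, a_2, a_3) = 1/10
  [-1/10, 9/10, -3/10] . (a_1, a_2, a_3) = 1/2
  [0, -1/10, 1/2] . (a_1, a_2, a_3) = 0

Solving yields:
  a_1 = 16/29
  a_2 = 115/174
  a_3 = 23/174

Starting state is 3, so the absorption probability is a_3 = 23/174.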